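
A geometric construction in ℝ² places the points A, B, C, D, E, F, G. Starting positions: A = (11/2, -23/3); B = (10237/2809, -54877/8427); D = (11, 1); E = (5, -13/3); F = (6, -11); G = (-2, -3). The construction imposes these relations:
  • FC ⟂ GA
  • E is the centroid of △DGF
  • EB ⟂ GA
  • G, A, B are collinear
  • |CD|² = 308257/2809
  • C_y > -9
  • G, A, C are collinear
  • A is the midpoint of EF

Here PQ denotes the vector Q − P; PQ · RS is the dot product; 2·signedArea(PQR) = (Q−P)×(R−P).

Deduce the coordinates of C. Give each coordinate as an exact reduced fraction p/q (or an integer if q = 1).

1. C_x = 20662/2809  [G, A, C are collinear ∩ FC ⟂ GA]
2. C_y = -24779/2809  [G, A, C are collinear ∩ FC ⟂ GA]
   → C = (20662/2809, -24779/2809)

C = (20662/2809, -24779/2809)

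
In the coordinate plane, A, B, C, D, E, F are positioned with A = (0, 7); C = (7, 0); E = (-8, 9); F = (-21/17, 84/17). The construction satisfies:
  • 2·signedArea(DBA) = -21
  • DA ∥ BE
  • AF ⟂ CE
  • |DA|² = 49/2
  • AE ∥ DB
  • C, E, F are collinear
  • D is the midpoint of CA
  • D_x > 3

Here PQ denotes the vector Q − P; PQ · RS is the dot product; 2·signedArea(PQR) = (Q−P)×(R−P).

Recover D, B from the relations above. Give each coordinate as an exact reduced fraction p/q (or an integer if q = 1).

1. D_x = 7/2  [D is the midpoint of CA]
2. D_y = 7/2  [D is the midpoint of CA]
   → D = (7/2, 7/2)
3. B_x = -9/2  [DA ∥ BE ∩ AE ∥ DB]
4. B_y = 11/2  [DA ∥ BE ∩ AE ∥ DB]
   → B = (-9/2, 11/2)

B = (-9/2, 11/2)
D = (7/2, 7/2)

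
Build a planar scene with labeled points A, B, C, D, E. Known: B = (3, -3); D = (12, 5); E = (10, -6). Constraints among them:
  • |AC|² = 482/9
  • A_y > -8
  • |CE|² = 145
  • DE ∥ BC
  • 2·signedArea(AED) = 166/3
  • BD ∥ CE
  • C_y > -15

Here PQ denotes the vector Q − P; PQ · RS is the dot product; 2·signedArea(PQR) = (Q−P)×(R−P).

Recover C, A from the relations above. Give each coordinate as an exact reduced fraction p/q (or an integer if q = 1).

A = (14/3, -23/3)
C = (1, -14)

1. C_x = 1  [BD ∥ CE ∩ DE ∥ BC]
2. C_y = -14  [BD ∥ CE ∩ DE ∥ BC]
   → C = (1, -14)
3. A_x = 14/3  [line -11·x + 2·y + 200/3 = 0 ∩ |AC|² = 482/9]
4. A_y = -23/3  [line -11·x + 2·y + 200/3 = 0 ∩ |AC|² = 482/9]
   → A = (14/3, -23/3)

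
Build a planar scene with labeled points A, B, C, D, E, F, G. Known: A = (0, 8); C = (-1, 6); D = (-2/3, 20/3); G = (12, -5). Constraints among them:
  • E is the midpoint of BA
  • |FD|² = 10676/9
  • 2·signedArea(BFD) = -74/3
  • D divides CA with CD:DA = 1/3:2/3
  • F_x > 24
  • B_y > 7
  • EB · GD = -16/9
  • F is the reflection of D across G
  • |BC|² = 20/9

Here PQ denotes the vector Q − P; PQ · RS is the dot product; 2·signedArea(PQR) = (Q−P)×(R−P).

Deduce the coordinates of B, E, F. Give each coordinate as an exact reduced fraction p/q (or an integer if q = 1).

1. F_x = 74/3  [F is the reflection of D across G]
2. F_y = -50/3  [F is the reflection of D across G]
   → F = (74/3, -50/3)
3. B_x = -1/3  [line -70/3·x + -76/3·y + 178 = 0 ∩ |BC|² = 20/9]
4. B_y = 22/3  [line -70/3·x + -76/3·y + 178 = 0 ∩ |BC|² = 20/9]
   → B = (-1/3, 22/3)
5. E_x = -1/6  [E is the midpoint of BA]
6. E_y = 23/3  [E is the midpoint of BA]
   → E = (-1/6, 23/3)

B = (-1/3, 22/3)
E = (-1/6, 23/3)
F = (74/3, -50/3)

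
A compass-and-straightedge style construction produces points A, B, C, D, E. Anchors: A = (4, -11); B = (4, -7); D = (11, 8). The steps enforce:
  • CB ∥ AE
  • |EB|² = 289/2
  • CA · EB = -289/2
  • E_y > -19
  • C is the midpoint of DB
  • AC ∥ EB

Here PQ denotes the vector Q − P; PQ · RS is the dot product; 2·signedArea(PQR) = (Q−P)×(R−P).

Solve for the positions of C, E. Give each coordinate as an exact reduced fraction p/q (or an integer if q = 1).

C = (15/2, 1/2)
E = (1/2, -37/2)

1. C_x = 15/2  [C is the midpoint of DB]
2. C_y = 1/2  [C is the midpoint of DB]
   → C = (15/2, 1/2)
3. E_x = 1/2  [AC ∥ EB ∩ CB ∥ AE]
4. E_y = -37/2  [AC ∥ EB ∩ CB ∥ AE]
   → E = (1/2, -37/2)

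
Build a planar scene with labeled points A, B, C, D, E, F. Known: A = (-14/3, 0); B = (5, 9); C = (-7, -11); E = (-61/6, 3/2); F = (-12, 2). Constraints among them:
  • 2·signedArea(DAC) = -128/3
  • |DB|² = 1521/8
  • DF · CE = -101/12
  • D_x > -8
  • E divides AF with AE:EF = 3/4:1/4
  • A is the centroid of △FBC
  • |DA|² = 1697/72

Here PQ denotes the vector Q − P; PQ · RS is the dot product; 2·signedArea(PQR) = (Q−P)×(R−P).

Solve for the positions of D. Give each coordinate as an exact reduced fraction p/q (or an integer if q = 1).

1. D_x = -31/4  [2·signedArea(DAC) = -128/3 ∩ DF · CE = -101/12]
2. D_y = 15/4  [2·signedArea(DAC) = -128/3 ∩ DF · CE = -101/12]
   → D = (-31/4, 15/4)

D = (-31/4, 15/4)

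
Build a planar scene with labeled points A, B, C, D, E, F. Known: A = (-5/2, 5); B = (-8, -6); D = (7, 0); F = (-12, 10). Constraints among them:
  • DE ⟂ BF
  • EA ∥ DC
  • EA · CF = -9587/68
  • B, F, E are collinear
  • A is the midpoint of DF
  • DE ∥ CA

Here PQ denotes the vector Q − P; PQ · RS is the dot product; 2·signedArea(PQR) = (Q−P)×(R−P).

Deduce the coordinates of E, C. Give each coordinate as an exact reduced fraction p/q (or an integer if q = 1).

1. E_x = -145/17  [B, F, E are collinear ∩ DE ⟂ BF]
2. E_y = -66/17  [B, F, E are collinear ∩ DE ⟂ BF]
   → E = (-145/17, -66/17)
3. C_x = 443/34  [DE ∥ CA ∩ EA ∥ DC]
4. C_y = 151/17  [DE ∥ CA ∩ EA ∥ DC]
   → C = (443/34, 151/17)

C = (443/34, 151/17)
E = (-145/17, -66/17)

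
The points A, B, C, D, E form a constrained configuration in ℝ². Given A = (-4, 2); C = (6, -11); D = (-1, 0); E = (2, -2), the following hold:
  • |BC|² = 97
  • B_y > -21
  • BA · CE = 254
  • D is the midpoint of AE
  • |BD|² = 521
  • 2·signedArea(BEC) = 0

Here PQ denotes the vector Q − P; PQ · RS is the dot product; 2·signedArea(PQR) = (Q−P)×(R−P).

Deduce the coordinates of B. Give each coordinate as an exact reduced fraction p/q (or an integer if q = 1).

1. B_x = 10  [2·signedArea(BEC) = 0 ∩ BA · CE = 254]
2. B_y = -20  [2·signedArea(BEC) = 0 ∩ BA · CE = 254]
   → B = (10, -20)

B = (10, -20)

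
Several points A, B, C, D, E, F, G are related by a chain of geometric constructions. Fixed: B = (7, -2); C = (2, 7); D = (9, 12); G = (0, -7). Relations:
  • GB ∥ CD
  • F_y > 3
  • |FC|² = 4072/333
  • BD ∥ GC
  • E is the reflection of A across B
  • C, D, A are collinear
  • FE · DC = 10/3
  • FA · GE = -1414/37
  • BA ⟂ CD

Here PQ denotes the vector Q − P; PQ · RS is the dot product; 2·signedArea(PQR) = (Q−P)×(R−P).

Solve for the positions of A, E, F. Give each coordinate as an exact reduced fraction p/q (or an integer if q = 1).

1. A_x = 39/37  [C, D, A are collinear ∩ BA ⟂ CD]
2. A_y = 234/37  [C, D, A are collinear ∩ BA ⟂ CD]
   → A = (39/37, 234/37)
3. E_x = 479/37  [E is the reflection of A across B]
4. E_y = -382/37  [E is the reflection of A across B]
   → E = (479/37, -382/37)
5. F_x = 124/37  [FA · GE = -1414/37 ∩ FE · DC = 10/3]
6. F_y = 419/111  [FA · GE = -1414/37 ∩ FE · DC = 10/3]
   → F = (124/37, 419/111)

A = (39/37, 234/37)
E = (479/37, -382/37)
F = (124/37, 419/111)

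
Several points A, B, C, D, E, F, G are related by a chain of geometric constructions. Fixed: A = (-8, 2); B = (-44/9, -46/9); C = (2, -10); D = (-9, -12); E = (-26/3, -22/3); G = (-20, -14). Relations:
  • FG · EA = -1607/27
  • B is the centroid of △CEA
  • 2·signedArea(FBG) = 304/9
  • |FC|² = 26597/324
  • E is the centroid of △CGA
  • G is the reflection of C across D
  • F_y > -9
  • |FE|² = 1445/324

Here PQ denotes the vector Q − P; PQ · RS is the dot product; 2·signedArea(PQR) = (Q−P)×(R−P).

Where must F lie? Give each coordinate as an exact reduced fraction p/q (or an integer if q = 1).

F = (-125/18, -77/9)

1. F_x = -125/18  [2·signedArea(FBG) = 304/9 ∩ FG · EA = -1607/27]
2. F_y = -77/9  [2·signedArea(FBG) = 304/9 ∩ FG · EA = -1607/27]
   → F = (-125/18, -77/9)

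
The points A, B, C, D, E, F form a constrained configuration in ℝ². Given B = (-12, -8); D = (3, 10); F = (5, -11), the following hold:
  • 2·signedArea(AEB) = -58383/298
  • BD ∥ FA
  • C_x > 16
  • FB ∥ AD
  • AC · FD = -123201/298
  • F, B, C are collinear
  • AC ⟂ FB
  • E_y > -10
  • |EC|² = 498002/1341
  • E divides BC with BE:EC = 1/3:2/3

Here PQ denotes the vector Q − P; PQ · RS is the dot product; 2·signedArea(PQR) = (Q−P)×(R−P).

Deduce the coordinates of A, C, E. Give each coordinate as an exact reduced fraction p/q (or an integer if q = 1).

A = (20, 7)
C = (4907/298, -3881/298)
E = (-2245/894, -2883/298)

1. A_x = 20  [FB ∥ AD ∩ BD ∥ FA]
2. A_y = 7  [FB ∥ AD ∩ BD ∥ FA]
   → A = (20, 7)
3. C_x = 4907/298  [F, B, C are collinear ∩ AC ⟂ FB]
4. C_y = -3881/298  [F, B, C are collinear ∩ AC ⟂ FB]
   → C = (4907/298, -3881/298)
5. E_x = -2245/894  [E divides BC with BE:EC = 1/3:2/3]
6. E_y = -2883/298  [E divides BC with BE:EC = 1/3:2/3]
   → E = (-2245/894, -2883/298)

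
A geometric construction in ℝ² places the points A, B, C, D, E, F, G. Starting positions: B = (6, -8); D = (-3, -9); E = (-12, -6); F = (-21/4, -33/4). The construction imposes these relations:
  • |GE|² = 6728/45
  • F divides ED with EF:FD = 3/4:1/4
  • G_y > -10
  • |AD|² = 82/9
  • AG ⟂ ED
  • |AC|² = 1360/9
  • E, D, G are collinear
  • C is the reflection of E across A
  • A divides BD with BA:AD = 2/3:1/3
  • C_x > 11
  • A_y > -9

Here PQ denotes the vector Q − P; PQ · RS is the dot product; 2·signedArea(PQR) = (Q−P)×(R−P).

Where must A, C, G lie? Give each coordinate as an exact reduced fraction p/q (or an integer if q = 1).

A = (0, -26/3)
C = (12, -34/3)
G = (-2/5, -148/15)

1. A_x = 0  [A divides BD with BA:AD = 2/3:1/3]
2. A_y = -26/3  [A divides BD with BA:AD = 2/3:1/3]
   → A = (0, -26/3)
3. C_x = 12  [C is the reflection of E across A]
4. C_y = -34/3  [C is the reflection of E across A]
   → C = (12, -34/3)
5. G_x = -2/5  [E, D, G are collinear ∩ AG ⟂ ED]
6. G_y = -148/15  [E, D, G are collinear ∩ AG ⟂ ED]
   → G = (-2/5, -148/15)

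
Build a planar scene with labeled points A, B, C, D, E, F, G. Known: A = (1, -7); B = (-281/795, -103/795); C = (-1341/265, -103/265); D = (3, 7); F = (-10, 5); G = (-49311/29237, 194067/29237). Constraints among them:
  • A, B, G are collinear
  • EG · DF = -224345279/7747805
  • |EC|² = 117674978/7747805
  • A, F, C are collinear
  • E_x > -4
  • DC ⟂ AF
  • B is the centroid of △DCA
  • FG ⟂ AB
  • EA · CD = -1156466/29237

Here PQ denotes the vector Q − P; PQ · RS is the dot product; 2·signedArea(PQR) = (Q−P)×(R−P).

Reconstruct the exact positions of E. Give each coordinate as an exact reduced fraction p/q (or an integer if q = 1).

E = (-26137116/7747805, 24208172/7747805)

1. E_x = -26137116/7747805  [EA · CD = -1156466/29237 ∩ EG · DF = -224345279/7747805]
2. E_y = 24208172/7747805  [EA · CD = -1156466/29237 ∩ EG · DF = -224345279/7747805]
   → E = (-26137116/7747805, 24208172/7747805)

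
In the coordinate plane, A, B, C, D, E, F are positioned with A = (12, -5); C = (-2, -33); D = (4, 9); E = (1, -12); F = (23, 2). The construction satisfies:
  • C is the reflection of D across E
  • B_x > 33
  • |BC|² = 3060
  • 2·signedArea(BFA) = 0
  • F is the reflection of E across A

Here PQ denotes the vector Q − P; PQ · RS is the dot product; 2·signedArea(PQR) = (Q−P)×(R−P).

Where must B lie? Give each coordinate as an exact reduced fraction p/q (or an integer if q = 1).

B = (34, 9)

1. B_x = 34  [line 7·x + -11·y + -139 = 0 ∩ |BC|² = 3060]
2. B_y = 9  [line 7·x + -11·y + -139 = 0 ∩ |BC|² = 3060]
   → B = (34, 9)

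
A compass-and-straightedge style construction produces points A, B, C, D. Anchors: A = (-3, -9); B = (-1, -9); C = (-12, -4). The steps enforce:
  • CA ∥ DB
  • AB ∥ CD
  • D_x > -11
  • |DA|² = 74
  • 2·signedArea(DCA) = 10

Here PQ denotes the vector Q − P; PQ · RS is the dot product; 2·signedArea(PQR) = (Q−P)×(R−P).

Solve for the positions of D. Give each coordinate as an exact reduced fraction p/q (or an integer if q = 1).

1. D_x = -10  [CA ∥ DB ∩ AB ∥ CD]
2. D_y = -4  [CA ∥ DB ∩ AB ∥ CD]
   → D = (-10, -4)

D = (-10, -4)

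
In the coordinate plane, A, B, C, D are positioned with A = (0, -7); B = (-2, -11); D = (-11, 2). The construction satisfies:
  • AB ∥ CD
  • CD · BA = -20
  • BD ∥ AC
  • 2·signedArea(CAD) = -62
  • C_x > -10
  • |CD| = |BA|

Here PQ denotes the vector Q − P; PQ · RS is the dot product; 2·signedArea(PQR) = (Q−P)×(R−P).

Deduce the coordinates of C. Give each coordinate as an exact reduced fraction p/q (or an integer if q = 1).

1. C_x = -9  [AB ∥ CD ∩ BD ∥ AC]
2. C_y = 6  [AB ∥ CD ∩ BD ∥ AC]
   → C = (-9, 6)

C = (-9, 6)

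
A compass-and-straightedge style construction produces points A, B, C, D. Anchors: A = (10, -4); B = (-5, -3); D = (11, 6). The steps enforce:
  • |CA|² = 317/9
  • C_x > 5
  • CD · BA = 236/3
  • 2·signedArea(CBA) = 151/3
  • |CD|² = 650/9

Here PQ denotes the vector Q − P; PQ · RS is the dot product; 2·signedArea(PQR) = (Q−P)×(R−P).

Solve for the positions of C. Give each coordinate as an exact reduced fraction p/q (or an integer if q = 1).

1. C_x = 16/3  [2·signedArea(CBA) = 151/3 ∩ CD · BA = 236/3]
2. C_y = -1/3  [2·signedArea(CBA) = 151/3 ∩ CD · BA = 236/3]
   → C = (16/3, -1/3)

C = (16/3, -1/3)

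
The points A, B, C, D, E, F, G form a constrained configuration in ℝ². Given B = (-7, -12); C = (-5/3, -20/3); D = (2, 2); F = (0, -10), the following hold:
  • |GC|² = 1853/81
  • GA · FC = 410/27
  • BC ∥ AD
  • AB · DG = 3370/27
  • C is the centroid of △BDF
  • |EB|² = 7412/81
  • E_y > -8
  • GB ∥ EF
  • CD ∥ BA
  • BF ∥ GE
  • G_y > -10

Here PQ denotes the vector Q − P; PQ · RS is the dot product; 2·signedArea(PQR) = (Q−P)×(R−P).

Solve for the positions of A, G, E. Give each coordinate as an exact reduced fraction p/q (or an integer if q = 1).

A = (-10/3, -10/3)
E = (11/9, -64/9)
G = (-52/9, -82/9)

1. A_x = -10/3  [BC ∥ AD ∩ CD ∥ BA]
2. A_y = -10/3  [BC ∥ AD ∩ CD ∥ BA]
   → A = (-10/3, -10/3)
3. G_x = -52/9  [GA · FC = 410/27 ∩ AB · DG = 3370/27]
4. G_y = -82/9  [GA · FC = 410/27 ∩ AB · DG = 3370/27]
   → G = (-52/9, -82/9)
5. E_x = 11/9  [GB ∥ EF ∩ BF ∥ GE]
6. E_y = -64/9  [GB ∥ EF ∩ BF ∥ GE]
   → E = (11/9, -64/9)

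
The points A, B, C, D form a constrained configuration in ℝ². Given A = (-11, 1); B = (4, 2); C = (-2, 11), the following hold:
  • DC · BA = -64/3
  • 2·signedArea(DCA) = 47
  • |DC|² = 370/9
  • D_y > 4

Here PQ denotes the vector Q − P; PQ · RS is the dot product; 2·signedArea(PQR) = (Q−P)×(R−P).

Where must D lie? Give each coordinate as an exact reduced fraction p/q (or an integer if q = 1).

1. D_x = -3  [2·signedArea(DCA) = 47 ∩ DC · BA = -64/3]
2. D_y = 14/3  [2·signedArea(DCA) = 47 ∩ DC · BA = -64/3]
   → D = (-3, 14/3)

D = (-3, 14/3)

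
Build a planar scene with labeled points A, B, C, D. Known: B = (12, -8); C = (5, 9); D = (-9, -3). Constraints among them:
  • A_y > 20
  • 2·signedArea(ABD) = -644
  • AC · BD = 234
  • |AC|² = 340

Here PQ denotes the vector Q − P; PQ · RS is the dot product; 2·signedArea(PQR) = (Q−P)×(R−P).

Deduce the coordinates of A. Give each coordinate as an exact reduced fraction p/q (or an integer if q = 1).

A = (19, 21)

1. A_x = 19  [2·signedArea(ABD) = -644 ∩ AC · BD = 234]
2. A_y = 21  [2·signedArea(ABD) = -644 ∩ AC · BD = 234]
   → A = (19, 21)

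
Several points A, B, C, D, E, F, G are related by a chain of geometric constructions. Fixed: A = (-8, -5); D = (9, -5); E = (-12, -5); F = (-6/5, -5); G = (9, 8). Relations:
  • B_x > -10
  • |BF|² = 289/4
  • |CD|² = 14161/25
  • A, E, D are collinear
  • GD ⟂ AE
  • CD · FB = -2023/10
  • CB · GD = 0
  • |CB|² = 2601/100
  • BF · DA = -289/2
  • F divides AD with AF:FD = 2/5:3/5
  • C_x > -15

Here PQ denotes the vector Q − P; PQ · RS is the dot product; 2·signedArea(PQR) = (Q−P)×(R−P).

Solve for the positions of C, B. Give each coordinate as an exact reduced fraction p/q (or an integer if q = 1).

1. B_x = -97/10  [BF · DA = -289/2]
2. B_y = -5  [|BF|² = 289/4]
   → B = (-97/10, -5)
3. C_x = -74/5  [CB · GD = 0 ∩ CD · FB = -2023/10]
4. C_y = -5  [CB · GD = 0 ∩ CD · FB = -2023/10]
   → C = (-74/5, -5)

B = (-97/10, -5)
C = (-74/5, -5)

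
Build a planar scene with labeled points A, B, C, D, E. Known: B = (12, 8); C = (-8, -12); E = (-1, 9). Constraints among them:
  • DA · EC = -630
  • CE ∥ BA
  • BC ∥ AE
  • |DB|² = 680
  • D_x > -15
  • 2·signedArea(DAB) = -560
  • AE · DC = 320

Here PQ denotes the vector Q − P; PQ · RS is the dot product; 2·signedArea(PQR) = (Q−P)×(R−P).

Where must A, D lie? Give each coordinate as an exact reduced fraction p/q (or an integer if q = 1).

1. A_x = 19  [BC ∥ AE ∩ CE ∥ BA]
2. A_y = 29  [BC ∥ AE ∩ CE ∥ BA]
   → A = (19, 29)
3. D_x = -14  [2·signedArea(DAB) = -560 ∩ DA · EC = -630]
4. D_y = 10  [2·signedArea(DAB) = -560 ∩ DA · EC = -630]
   → D = (-14, 10)

A = (19, 29)
D = (-14, 10)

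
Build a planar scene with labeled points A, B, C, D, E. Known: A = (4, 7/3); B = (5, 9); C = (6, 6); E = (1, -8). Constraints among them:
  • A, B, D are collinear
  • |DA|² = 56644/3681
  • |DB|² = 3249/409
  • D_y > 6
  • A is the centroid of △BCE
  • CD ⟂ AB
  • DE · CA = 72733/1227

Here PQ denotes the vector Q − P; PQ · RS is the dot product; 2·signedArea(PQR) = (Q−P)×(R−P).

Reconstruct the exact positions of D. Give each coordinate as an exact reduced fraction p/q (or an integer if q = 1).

D = (1874/409, 2541/409)

1. D_x = 1874/409  [A, B, D are collinear ∩ CD ⟂ AB]
2. D_y = 2541/409  [A, B, D are collinear ∩ CD ⟂ AB]
   → D = (1874/409, 2541/409)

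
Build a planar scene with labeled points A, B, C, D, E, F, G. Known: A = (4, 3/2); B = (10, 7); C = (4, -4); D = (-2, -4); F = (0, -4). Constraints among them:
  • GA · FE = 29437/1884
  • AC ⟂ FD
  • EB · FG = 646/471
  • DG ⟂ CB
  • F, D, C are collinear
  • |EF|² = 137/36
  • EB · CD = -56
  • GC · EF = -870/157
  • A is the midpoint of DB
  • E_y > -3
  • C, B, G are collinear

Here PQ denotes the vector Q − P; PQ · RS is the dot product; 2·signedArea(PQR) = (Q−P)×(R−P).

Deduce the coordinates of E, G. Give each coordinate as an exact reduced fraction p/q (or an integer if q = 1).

1. E_x = 2/3  [EB · CD = -56]
2. E_y = -13/6  [|EF|² = 137/36]
   → E = (2/3, -13/6)
3. G_x = 412/157  [EB · FG = 646/471 ∩ C, B, G are collinear]
4. G_y = -1024/157  [EB · FG = 646/471 ∩ C, B, G are collinear]
   → G = (412/157, -1024/157)

E = (2/3, -13/6)
G = (412/157, -1024/157)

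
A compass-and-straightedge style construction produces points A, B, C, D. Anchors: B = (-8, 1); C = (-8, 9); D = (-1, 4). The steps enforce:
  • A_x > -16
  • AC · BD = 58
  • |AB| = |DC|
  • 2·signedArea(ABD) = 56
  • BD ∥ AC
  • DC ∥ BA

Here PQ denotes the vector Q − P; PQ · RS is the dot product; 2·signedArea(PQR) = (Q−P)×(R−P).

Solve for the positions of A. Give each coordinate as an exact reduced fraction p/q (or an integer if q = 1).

1. A_x = -15  [BD ∥ AC ∩ DC ∥ BA]
2. A_y = 6  [BD ∥ AC ∩ DC ∥ BA]
   → A = (-15, 6)

A = (-15, 6)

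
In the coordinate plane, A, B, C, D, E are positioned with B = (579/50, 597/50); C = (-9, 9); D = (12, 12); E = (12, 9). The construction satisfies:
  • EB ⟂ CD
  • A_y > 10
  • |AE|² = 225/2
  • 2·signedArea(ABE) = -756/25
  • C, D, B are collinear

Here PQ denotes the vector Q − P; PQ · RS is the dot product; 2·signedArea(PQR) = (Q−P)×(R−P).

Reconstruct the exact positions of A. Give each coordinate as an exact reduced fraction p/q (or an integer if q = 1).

A = (3/2, 21/2)

1. A_x = 3/2  [line 147/50·x + 21/50·y + -441/50 = 0 ∩ |AE|² = 225/2]
2. A_y = 21/2  [line 147/50·x + 21/50·y + -441/50 = 0 ∩ |AE|² = 225/2]
   → A = (3/2, 21/2)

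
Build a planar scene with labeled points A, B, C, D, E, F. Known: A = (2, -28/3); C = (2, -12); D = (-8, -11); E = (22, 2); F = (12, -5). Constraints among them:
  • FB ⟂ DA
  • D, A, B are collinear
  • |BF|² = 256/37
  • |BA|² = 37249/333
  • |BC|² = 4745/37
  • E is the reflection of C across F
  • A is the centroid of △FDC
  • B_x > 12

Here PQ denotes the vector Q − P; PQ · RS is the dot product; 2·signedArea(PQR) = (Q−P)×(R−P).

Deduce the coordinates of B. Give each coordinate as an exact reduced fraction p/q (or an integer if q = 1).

B = (460/37, -281/37)

1. B_x = 460/37  [D, A, B are collinear ∩ FB ⟂ DA]
2. B_y = -281/37  [D, A, B are collinear ∩ FB ⟂ DA]
   → B = (460/37, -281/37)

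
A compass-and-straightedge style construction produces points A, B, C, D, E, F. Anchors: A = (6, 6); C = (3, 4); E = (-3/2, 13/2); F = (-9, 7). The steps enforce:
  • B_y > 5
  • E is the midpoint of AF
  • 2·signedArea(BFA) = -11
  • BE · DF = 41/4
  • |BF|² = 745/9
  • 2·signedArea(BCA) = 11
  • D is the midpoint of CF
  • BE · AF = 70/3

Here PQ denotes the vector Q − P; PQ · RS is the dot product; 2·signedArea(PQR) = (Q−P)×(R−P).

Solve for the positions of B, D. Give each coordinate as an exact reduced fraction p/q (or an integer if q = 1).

B = (0, 17/3)
D = (-3, 11/2)

1. B_x = 0  [2·signedArea(BCA) = 11 ∩ BE · AF = 70/3]
2. B_y = 17/3  [2·signedArea(BCA) = 11 ∩ BE · AF = 70/3]
   → B = (0, 17/3)
3. D_x = -3  [D is the midpoint of CF]
4. D_y = 11/2  [D is the midpoint of CF]
   → D = (-3, 11/2)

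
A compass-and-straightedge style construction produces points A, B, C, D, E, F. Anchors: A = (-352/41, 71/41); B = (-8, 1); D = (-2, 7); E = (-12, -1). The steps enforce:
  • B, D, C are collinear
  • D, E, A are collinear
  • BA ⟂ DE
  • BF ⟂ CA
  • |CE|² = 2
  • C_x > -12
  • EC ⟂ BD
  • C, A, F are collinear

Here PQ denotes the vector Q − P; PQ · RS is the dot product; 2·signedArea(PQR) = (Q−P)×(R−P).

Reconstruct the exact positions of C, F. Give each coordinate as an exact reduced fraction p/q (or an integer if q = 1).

C = (-11, -2)
F = (-1793/205, 304/205)

1. C_x = -11  [B, D, C are collinear ∩ EC ⟂ BD]
2. C_y = -2  [B, D, C are collinear ∩ EC ⟂ BD]
   → C = (-11, -2)
3. F_x = -1793/205  [C, A, F are collinear ∩ BF ⟂ CA]
4. F_y = 304/205  [C, A, F are collinear ∩ BF ⟂ CA]
   → F = (-1793/205, 304/205)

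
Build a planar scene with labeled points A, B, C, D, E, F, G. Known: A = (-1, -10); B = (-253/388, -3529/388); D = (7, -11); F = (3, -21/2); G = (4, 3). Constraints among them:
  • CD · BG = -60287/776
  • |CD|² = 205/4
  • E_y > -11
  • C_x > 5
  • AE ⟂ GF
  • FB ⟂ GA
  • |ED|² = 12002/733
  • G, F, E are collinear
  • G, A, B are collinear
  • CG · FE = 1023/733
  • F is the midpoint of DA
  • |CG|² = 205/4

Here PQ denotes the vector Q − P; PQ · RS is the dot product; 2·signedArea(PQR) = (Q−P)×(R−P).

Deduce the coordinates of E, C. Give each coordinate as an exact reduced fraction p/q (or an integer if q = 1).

C = (11/2, -4)
E = (2210/733, -7548/733)

1. E_x = 2210/733  [G, F, E are collinear ∩ AE ⟂ GF]
2. E_y = -7548/733  [G, F, E are collinear ∩ AE ⟂ GF]
   → E = (2210/733, -7548/733)
3. C_x = 11/2  [CD · BG = -60287/776 ∩ CG · FE = 1023/733]
4. C_y = -4  [CD · BG = -60287/776 ∩ CG · FE = 1023/733]
   → C = (11/2, -4)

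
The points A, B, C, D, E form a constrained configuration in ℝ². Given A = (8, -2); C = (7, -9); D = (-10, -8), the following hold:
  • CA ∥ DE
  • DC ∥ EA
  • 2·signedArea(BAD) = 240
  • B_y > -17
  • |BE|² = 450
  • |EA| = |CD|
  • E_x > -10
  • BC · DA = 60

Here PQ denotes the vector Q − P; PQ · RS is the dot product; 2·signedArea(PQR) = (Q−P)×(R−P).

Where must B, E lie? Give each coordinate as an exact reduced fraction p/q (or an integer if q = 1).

1. B_x = 6  [BC · DA = 60 ∩ 2·signedArea(BAD) = 240]
2. B_y = -16  [BC · DA = 60 ∩ 2·signedArea(BAD) = 240]
   → B = (6, -16)
3. E_x = -9  [DC ∥ EA ∩ CA ∥ DE]
4. E_y = -1  [DC ∥ EA ∩ CA ∥ DE]
   → E = (-9, -1)

B = (6, -16)
E = (-9, -1)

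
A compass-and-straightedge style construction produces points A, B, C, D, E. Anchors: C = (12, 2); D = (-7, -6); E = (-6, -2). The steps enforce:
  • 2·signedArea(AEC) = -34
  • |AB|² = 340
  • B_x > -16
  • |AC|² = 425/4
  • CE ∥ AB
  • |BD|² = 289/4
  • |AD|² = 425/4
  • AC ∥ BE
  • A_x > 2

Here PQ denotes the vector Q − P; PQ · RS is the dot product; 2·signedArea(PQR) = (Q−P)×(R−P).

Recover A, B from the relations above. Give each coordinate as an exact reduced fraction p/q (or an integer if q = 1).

A = (5/2, -2)
B = (-31/2, -6)

1. A_x = 5/2  [line -4·x + 18·y + 46 = 0 ∩ |AD|² = 425/4]
2. A_y = -2  [line -4·x + 18·y + 46 = 0 ∩ |AD|² = 425/4]
   → A = (5/2, -2)
3. B_x = -31/2  [AC ∥ BE ∩ CE ∥ AB]
4. B_y = -6  [AC ∥ BE ∩ CE ∥ AB]
   → B = (-31/2, -6)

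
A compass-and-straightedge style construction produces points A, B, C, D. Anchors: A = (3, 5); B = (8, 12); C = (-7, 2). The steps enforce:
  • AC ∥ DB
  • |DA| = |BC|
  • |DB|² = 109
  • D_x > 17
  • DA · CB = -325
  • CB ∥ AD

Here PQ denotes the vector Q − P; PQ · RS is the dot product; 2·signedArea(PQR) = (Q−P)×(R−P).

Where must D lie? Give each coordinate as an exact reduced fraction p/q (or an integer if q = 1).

1. D_x = 18  [AC ∥ DB ∩ CB ∥ AD]
2. D_y = 15  [AC ∥ DB ∩ CB ∥ AD]
   → D = (18, 15)

D = (18, 15)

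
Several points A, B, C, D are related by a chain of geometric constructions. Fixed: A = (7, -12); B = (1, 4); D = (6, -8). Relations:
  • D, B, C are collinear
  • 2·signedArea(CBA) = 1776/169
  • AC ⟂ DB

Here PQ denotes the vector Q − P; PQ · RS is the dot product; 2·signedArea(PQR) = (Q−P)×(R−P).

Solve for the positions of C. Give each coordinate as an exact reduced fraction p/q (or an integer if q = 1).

C = (1279/169, -1988/169)

1. C_x = 1279/169  [D, B, C are collinear ∩ AC ⟂ DB]
2. C_y = -1988/169  [D, B, C are collinear ∩ AC ⟂ DB]
   → C = (1279/169, -1988/169)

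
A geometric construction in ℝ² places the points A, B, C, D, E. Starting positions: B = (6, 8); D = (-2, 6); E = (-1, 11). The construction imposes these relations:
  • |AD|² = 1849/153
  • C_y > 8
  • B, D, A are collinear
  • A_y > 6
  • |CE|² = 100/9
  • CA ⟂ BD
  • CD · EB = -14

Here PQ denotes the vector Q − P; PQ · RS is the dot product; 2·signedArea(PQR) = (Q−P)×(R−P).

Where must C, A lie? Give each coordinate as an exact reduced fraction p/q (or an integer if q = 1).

1. A_x = 70/51  [line 2·x + -8·y + 52 = 0 ∩ |AD|² = 1849/153]
2. A_y = 349/51  [line 2·x + -8·y + 52 = 0 ∩ |AD|² = 1849/153]
   → A = (70/51, 349/51)
3. C_x = 1  [CD · EB = -14 ∩ CA ⟂ BD]
4. C_y = 25/3  [CD · EB = -14 ∩ CA ⟂ BD]
   → C = (1, 25/3)

A = (70/51, 349/51)
C = (1, 25/3)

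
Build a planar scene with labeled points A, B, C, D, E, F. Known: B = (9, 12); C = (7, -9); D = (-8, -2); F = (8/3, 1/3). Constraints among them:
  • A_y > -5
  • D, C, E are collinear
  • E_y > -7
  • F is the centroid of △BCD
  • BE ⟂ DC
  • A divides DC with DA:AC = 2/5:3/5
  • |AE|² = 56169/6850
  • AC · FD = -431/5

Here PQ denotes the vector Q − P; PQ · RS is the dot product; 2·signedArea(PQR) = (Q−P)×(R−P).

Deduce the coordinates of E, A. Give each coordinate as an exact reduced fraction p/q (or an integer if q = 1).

1. E_x = 163/274  [D, C, E are collinear ∩ BE ⟂ DC]
2. E_y = -1647/274  [D, C, E are collinear ∩ BE ⟂ DC]
   → E = (163/274, -1647/274)
3. A_x = -2  [A divides DC with DA:AC = 2/5:3/5]
4. A_y = -24/5  [A divides DC with DA:AC = 2/5:3/5]
   → A = (-2, -24/5)

A = (-2, -24/5)
E = (163/274, -1647/274)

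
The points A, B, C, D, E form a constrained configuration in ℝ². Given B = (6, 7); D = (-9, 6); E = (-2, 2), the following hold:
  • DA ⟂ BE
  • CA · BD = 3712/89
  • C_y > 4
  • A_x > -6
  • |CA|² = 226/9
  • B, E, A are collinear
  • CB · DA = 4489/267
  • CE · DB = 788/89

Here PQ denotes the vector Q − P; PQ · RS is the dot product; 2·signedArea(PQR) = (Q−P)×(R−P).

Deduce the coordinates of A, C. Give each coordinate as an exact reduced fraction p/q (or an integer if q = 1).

A = (-466/89, -2/89)
C = (-733/267, 385/89)

1. A_x = -466/89  [B, E, A are collinear ∩ DA ⟂ BE]
2. A_y = -2/89  [B, E, A are collinear ∩ DA ⟂ BE]
   → A = (-466/89, -2/89)
3. C_x = -733/267  [CE · DB = 788/89 ∩ CB · DA = 4489/267]
4. C_y = 385/89  [CE · DB = 788/89 ∩ CB · DA = 4489/267]
   → C = (-733/267, 385/89)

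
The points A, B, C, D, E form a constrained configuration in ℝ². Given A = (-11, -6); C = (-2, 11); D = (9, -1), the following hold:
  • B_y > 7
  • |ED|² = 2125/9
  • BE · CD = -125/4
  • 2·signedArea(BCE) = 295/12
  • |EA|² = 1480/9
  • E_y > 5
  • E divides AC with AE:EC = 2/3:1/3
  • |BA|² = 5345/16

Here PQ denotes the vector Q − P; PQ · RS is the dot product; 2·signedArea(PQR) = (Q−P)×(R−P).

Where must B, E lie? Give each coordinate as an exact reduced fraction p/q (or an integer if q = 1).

1. E_x = -5  [E divides AC with AE:EC = 2/3:1/3]
2. E_y = 16/3  [E divides AC with AE:EC = 2/3:1/3]
   → E = (-5, 16/3)
3. B_x = 3/4  [BE · CD = -125/4 ∩ 2·signedArea(BCE) = 295/12]
4. B_y = 8  [BE · CD = -125/4 ∩ 2·signedArea(BCE) = 295/12]
   → B = (3/4, 8)

B = (3/4, 8)
E = (-5, 16/3)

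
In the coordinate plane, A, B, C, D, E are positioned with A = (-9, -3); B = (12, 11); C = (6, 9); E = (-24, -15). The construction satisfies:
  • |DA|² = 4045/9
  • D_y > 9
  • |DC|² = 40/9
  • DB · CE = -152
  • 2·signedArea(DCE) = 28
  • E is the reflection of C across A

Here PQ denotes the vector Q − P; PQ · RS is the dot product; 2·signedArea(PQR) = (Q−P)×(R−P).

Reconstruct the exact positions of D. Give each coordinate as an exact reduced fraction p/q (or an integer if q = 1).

D = (8, 29/3)

1. D_x = 8  [2·signedArea(DCE) = 28 ∩ DB · CE = -152]
2. D_y = 29/3  [2·signedArea(DCE) = 28 ∩ DB · CE = -152]
   → D = (8, 29/3)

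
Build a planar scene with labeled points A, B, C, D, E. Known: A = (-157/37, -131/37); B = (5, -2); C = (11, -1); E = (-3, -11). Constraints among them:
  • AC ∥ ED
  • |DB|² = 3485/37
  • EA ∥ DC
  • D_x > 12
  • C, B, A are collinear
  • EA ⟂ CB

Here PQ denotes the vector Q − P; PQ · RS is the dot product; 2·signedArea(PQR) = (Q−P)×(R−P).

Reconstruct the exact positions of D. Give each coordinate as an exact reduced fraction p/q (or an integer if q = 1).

1. D_x = 453/37  [EA ∥ DC ∩ AC ∥ ED]
2. D_y = -313/37  [EA ∥ DC ∩ AC ∥ ED]
   → D = (453/37, -313/37)

D = (453/37, -313/37)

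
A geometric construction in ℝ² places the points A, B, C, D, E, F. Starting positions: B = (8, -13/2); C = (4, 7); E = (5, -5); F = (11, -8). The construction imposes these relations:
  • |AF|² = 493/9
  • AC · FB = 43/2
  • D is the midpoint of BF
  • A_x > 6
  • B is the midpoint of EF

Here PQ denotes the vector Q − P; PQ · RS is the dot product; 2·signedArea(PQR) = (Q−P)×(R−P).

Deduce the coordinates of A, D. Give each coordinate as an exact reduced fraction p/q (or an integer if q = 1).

A = (20/3, -2)
D = (19/2, -29/4)

1. A_x = 20/3  [line 3·x + -3/2·y + -23 = 0 ∩ |AF|² = 493/9]
2. A_y = -2  [line 3·x + -3/2·y + -23 = 0 ∩ |AF|² = 493/9]
   → A = (20/3, -2)
3. D_x = 19/2  [D is the midpoint of BF]
4. D_y = -29/4  [D is the midpoint of BF]
   → D = (19/2, -29/4)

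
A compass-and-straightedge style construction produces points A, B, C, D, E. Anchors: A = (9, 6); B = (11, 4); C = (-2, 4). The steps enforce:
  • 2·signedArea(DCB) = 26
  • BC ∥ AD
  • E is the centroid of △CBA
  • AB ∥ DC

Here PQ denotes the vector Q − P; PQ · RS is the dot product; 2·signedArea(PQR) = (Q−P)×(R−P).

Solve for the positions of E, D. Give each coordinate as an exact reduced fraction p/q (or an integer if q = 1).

D = (-4, 6)
E = (6, 14/3)

1. E_x = 6  [E is the centroid of △CBA]
2. E_y = 14/3  [E is the centroid of △CBA]
   → E = (6, 14/3)
3. D_x = -4  [AB ∥ DC ∩ BC ∥ AD]
4. D_y = 6  [AB ∥ DC ∩ BC ∥ AD]
   → D = (-4, 6)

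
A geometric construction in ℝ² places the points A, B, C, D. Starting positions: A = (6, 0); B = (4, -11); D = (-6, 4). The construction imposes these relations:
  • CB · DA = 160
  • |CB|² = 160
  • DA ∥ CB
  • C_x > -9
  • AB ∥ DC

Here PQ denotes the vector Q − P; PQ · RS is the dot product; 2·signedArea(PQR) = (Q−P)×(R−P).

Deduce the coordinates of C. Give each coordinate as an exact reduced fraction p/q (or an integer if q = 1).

1. C_x = -8  [DA ∥ CB ∩ AB ∥ DC]
2. C_y = -7  [DA ∥ CB ∩ AB ∥ DC]
   → C = (-8, -7)

C = (-8, -7)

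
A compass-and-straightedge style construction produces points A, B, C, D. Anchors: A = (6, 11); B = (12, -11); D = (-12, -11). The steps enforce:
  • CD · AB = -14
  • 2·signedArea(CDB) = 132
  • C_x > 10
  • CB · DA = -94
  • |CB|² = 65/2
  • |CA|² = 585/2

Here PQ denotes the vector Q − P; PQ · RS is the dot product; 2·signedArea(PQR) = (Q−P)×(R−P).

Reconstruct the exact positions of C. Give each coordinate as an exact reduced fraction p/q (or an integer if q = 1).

C = (21/2, -11/2)

1. C_x = 21/2  [2·signedArea(CDB) = 132 ∩ CB · DA = -94]
2. C_y = -11/2  [2·signedArea(CDB) = 132 ∩ CB · DA = -94]
   → C = (21/2, -11/2)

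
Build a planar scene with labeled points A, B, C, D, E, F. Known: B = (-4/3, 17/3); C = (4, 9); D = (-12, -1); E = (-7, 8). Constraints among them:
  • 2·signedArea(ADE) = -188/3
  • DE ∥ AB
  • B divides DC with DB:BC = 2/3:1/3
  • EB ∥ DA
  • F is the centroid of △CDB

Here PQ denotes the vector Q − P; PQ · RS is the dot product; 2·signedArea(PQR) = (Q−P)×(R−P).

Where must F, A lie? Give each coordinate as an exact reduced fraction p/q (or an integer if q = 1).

A = (-19/3, -10/3)
F = (-28/9, 41/9)

1. F_x = -28/9  [F is the centroid of △CDB]
2. F_y = 41/9  [F is the centroid of △CDB]
   → F = (-28/9, 41/9)
3. A_x = -19/3  [DE ∥ AB ∩ EB ∥ DA]
4. A_y = -10/3  [DE ∥ AB ∩ EB ∥ DA]
   → A = (-19/3, -10/3)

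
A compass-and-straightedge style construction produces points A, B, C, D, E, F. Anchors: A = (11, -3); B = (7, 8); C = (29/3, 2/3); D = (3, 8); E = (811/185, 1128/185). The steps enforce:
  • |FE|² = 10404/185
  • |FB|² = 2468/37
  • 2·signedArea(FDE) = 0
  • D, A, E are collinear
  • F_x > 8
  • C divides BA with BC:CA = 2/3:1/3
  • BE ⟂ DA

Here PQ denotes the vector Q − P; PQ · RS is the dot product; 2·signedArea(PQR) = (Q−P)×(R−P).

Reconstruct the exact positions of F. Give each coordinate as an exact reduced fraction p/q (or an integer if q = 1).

1. F_x = 1627/185  [line 352/185·x + 256/185·y + -3104/185 = 0 ∩ |FB|² = 2468/37]
2. F_y = 6/185  [line 352/185·x + 256/185·y + -3104/185 = 0 ∩ |FB|² = 2468/37]
   → F = (1627/185, 6/185)

F = (1627/185, 6/185)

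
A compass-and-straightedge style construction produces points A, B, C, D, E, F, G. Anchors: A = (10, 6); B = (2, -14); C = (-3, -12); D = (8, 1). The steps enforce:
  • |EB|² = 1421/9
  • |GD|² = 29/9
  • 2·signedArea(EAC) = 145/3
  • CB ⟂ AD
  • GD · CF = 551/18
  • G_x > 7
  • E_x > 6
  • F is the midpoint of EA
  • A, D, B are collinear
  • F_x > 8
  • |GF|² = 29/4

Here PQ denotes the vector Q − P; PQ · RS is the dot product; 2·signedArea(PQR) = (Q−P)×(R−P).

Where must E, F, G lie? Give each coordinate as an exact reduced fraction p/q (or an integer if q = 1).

1. E_x = 20/3  [line 18·x + -13·y + -451/3 = 0 ∩ |EB|² = 1421/9]
2. E_y = -7/3  [line 18·x + -13·y + -451/3 = 0 ∩ |EB|² = 1421/9]
   → E = (20/3, -7/3)
3. F_x = 25/3  [F is the midpoint of EA]
4. F_y = 11/6  [F is the midpoint of EA]
   → F = (25/3, 11/6)
5. G_x = 22/3  [line -34/3·x + -83/6·y + 665/9 = 0 ∩ |GF|² = 29/4]
6. G_y = -2/3  [line -34/3·x + -83/6·y + 665/9 = 0 ∩ |GF|² = 29/4]
   → G = (22/3, -2/3)

E = (20/3, -7/3)
F = (25/3, 11/6)
G = (22/3, -2/3)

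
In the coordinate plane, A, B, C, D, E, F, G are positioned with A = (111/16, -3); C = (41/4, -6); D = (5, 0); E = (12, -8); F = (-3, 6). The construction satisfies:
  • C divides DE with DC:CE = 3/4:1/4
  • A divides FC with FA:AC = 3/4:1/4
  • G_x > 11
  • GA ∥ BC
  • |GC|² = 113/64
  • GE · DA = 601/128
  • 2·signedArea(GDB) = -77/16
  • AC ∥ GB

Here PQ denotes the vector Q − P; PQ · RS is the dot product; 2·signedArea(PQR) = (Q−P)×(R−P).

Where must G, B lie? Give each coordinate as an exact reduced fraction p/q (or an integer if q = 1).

1. G_x = 89/8  [line -31/16·x + 3·y + 5447/128 = 0 ∩ |GC|² = 113/64]
2. G_y = -7  [line -31/16·x + 3·y + 5447/128 = 0 ∩ |GC|² = 113/64]
   → G = (89/8, -7)
3. B_x = 231/16  [2·signedArea(GDB) = -77/16 ∩ GA ∥ BC]
4. B_y = -10  [2·signedArea(GDB) = -77/16 ∩ GA ∥ BC]
   → B = (231/16, -10)

B = (231/16, -10)
G = (89/8, -7)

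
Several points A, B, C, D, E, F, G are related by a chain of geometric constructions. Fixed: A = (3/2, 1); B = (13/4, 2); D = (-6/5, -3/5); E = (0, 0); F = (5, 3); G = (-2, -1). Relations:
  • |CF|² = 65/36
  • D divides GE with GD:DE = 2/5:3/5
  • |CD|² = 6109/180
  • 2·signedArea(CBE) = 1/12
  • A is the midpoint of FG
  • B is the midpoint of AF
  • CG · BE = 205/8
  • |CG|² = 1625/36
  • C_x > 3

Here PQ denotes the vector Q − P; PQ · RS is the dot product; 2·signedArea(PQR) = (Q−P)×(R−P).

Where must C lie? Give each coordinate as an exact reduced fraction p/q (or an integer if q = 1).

1. C_x = 23/6  [CG · BE = 205/8 ∩ 2·signedArea(CBE) = 1/12]
2. C_y = 7/3  [CG · BE = 205/8 ∩ 2·signedArea(CBE) = 1/12]
   → C = (23/6, 7/3)

C = (23/6, 7/3)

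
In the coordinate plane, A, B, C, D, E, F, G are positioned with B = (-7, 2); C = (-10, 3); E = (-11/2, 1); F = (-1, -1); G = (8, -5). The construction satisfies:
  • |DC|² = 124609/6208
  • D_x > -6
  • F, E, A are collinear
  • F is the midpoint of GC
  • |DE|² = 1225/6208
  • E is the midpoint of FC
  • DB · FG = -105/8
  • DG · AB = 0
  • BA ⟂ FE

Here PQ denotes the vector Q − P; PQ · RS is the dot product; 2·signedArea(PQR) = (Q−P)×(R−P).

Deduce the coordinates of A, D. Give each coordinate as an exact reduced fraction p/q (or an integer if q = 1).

1. A_x = -691/97  [F, E, A are collinear ∩ BA ⟂ FE]
2. A_y = 167/97  [F, E, A are collinear ∩ BA ⟂ FE]
   → A = (-691/97, 167/97)
3. D_x = -4583/776  [DG · AB = 0 ∩ DB · FG = -105/8]
4. D_y = 229/194  [DG · AB = 0 ∩ DB · FG = -105/8]
   → D = (-4583/776, 229/194)

A = (-691/97, 167/97)
D = (-4583/776, 229/194)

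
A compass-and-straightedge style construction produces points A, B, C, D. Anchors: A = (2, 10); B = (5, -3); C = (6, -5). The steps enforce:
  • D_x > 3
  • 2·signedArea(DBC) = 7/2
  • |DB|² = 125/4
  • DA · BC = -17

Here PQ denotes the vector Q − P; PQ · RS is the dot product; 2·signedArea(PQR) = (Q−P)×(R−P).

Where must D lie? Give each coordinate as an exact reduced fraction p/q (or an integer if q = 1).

1. D_x = 4  [2·signedArea(DBC) = 7/2 ∩ DA · BC = -17]
2. D_y = 5/2  [2·signedArea(DBC) = 7/2 ∩ DA · BC = -17]
   → D = (4, 5/2)

D = (4, 5/2)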